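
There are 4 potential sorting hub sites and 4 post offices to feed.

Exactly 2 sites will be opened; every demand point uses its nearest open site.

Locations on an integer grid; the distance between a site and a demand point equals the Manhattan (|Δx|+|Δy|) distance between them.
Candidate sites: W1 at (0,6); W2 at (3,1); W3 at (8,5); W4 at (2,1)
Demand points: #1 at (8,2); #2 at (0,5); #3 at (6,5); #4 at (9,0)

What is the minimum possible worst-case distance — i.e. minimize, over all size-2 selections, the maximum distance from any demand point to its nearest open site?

6

Open {W1, W3}.
  Farthest demand point is #4 at distance 6 (to W3); all others are ≤ 6.
With {W3, W4} the worst case is 6.
With {W1, W2} the worst case is 7.
No size-2 selection achieves below 6.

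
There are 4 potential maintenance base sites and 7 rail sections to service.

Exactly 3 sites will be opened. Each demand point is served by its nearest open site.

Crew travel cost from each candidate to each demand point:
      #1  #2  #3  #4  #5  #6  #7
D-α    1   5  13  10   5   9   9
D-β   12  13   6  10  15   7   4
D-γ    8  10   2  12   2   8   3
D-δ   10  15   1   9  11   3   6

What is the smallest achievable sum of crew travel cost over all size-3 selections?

24

Open {D-α, D-γ, D-δ}.
  #1→D-α 1, #2→D-α 5, #3→D-δ 1, #4→D-δ 9, #5→D-γ 2, #6→D-δ 3, #7→D-γ 3  ⇒ total 24.
Compare {D-α, D-β, D-δ}: total 28.
Compare {D-α, D-β, D-γ}: total 30.
No size-3 selection does better; minimum is 24.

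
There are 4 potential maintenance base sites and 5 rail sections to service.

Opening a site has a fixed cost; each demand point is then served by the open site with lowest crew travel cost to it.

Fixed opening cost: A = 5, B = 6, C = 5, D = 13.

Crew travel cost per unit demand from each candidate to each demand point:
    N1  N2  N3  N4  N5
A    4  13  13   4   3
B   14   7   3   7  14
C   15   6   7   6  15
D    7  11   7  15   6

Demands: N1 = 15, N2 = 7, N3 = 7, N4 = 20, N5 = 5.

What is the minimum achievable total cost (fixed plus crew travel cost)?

234

Open {A, B, C}: assign each demand point to its cheapest open site.
  N1→A 15×4=60, N2→C 7×6=42, N3→B 7×3=21, N4→A 20×4=80, N5→A 5×3=15
  crew travel cost 218, fixed 16 → total 234.
Compare {A, B}: crew travel cost 225 + fixed 11 = 236.
Compare {A, B, C, D}: crew travel cost 218 + fixed 29 = 247.
Compare {A, B, D}: crew travel cost 225 + fixed 24 = 249.
All other subsets cost ≥ 236. Minimum total cost: 234.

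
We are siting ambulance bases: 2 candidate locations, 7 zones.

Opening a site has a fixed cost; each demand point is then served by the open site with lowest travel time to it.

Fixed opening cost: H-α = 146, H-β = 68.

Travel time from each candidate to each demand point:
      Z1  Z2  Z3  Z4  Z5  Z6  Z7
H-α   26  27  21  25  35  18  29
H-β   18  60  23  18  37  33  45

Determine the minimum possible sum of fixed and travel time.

302

Open {H-β}: assign each demand point to its cheapest open site.
  Z1→H-β 18, Z2→H-β 60, Z3→H-β 23, Z4→H-β 18, Z5→H-β 37, Z6→H-β 33, Z7→H-β 45
  travel time 234, fixed 68 → total 302.
Compare {H-α}: travel time 181 + fixed 146 = 327.
Compare {H-α, H-β}: travel time 166 + fixed 214 = 380.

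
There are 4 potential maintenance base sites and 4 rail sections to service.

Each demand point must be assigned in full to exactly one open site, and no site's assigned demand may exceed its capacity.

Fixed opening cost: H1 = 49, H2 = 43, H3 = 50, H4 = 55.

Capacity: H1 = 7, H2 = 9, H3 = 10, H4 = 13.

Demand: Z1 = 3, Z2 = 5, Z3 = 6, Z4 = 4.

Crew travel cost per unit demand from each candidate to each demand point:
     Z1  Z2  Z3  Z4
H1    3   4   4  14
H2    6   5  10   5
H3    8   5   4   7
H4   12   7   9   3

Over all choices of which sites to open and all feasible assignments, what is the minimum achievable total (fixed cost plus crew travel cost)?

186

Open {H2, H3}; cheapest assignment that respects the capacities:
  H2 (cap 9, load 9): Z2, Z4 — cost 5×5 + 4×5 = 45
  H3 (cap 10, load 9): Z1, Z3 — cost 3×8 + 6×4 = 48
  Shipping 93, fixed 93 → total 186.
  Any other capacity-feasible assignment to {H2, H3} ships for at least 93.
Compare {H3, H4}: its best feasible assignment gives total 200.
Compare {H2, H4}: its best feasible assignment gives total 207.
Every other set of open sites that can feasibly serve all demand totals ≥ 200 even under its best assignment. Minimum: 186.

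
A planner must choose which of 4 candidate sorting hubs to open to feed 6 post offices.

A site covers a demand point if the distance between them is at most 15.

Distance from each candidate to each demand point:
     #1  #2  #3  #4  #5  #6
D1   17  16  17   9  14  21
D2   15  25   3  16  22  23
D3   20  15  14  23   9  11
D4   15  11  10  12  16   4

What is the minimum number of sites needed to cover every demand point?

Coverage sets (demand points within 15 of each site):
  D1: {#4, #5}
  D2: {#1, #3}
  D3: {#2, #3, #5, #6}
  D4: {#1, #2, #3, #4, #6}
No single site covers all 6 demand points.
But {D1, D4} covers everything, so the minimum is 2.

2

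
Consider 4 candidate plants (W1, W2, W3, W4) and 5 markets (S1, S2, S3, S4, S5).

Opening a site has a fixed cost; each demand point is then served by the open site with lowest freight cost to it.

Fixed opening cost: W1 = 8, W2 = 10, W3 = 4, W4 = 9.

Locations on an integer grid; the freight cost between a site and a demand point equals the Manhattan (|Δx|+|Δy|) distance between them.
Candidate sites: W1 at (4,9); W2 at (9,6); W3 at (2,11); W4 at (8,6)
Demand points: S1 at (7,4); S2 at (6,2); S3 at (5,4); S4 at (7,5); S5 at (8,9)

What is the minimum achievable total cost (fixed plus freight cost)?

28

Open {W4}: assign each demand point to its cheapest open site.
  S1→W4 3, S2→W4 6, S3→W4 5, S4→W4 2, S5→W4 3
  freight cost 19, fixed 9 → total 28.
Compare {W3, W4}: freight cost 19 + fixed 13 = 32.
Compare {W2}: freight cost 24 + fixed 10 = 34.
Compare {W1, W4}: freight cost 19 + fixed 17 = 36.
All other subsets cost ≥ 32. Minimum total cost: 28.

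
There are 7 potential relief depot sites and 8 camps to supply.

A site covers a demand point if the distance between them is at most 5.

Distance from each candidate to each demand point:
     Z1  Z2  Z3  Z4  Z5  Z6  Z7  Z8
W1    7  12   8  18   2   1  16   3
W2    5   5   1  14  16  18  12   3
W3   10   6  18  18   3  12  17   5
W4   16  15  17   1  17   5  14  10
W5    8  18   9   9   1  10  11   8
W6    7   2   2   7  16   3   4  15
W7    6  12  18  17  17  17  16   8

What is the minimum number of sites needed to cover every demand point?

Coverage sets (demand points within 5 of each site):
  W1: {Z5, Z6, Z8}
  W2: {Z1, Z2, Z3, Z8}
  W3: {Z5, Z8}
  W4: {Z4, Z6}
  W5: {Z5}
  W6: {Z2, Z3, Z6, Z7}
  W7: {}
No 3 sites suffice: every size-3 union leaves at least one demand point uncovered.
But {W1, W2, W4, W6} covers everything, so the minimum is 4.

4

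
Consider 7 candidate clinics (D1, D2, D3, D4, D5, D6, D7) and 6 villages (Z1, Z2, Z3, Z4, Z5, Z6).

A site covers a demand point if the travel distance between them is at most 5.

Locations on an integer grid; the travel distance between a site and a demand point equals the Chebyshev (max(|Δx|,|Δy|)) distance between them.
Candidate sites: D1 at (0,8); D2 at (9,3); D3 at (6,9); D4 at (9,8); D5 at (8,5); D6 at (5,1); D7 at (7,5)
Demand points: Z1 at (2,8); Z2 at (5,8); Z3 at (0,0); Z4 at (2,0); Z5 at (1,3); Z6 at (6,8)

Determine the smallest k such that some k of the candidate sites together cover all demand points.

Coverage sets (demand points within 5 of each site):
  D1: {Z1, Z2, Z5}
  D2: {Z2, Z6}
  D3: {Z1, Z2, Z6}
  D4: {Z2, Z6}
  D5: {Z2, Z6}
  D6: {Z3, Z4, Z5}
  D7: {Z1, Z2, Z4, Z6}
No single site covers all 6 demand points.
But {D3, D6} covers everything, so the minimum is 2.

2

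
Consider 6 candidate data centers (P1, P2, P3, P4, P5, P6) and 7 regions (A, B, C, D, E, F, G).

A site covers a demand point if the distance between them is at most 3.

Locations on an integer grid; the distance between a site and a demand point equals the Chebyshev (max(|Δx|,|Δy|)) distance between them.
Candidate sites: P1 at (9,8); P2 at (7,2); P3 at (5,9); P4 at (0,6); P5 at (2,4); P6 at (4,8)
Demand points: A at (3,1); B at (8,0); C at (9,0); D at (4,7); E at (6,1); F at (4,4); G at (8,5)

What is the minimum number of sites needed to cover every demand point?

Coverage sets (demand points within 3 of each site):
  P1: {G}
  P2: {B, C, E, F, G}
  P3: {D}
  P4: {}
  P5: {A, D, F}
  P6: {D}
No single site covers all 7 demand points.
But {P2, P5} covers everything, so the minimum is 2.

2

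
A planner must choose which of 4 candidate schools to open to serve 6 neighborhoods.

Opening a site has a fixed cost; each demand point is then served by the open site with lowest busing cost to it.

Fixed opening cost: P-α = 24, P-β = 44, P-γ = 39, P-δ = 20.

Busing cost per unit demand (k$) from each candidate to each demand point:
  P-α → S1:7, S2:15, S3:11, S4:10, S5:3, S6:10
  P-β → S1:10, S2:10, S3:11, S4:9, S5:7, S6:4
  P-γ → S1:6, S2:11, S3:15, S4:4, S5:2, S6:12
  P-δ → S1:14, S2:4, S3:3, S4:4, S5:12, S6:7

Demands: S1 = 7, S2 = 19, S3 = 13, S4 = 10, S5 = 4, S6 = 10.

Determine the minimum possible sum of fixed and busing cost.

Open {P-α, P-δ}: assign each demand point to its cheapest open site.
  S1→P-α 7×7=49, S2→P-δ 19×4=76, S3→P-δ 13×3=39, S4→P-δ 10×4=40, S5→P-α 4×3=12, S6→P-δ 10×7=70
  busing cost 286, fixed 44 → total 330.
Compare {P-γ, P-δ}: busing cost 275 + fixed 59 = 334.
Compare {P-α, P-β, P-δ}: busing cost 256 + fixed 88 = 344.
Compare {P-β, P-γ, P-δ}: busing cost 245 + fixed 103 = 348.
All other subsets cost ≥ 334. Minimum total cost: 330.

330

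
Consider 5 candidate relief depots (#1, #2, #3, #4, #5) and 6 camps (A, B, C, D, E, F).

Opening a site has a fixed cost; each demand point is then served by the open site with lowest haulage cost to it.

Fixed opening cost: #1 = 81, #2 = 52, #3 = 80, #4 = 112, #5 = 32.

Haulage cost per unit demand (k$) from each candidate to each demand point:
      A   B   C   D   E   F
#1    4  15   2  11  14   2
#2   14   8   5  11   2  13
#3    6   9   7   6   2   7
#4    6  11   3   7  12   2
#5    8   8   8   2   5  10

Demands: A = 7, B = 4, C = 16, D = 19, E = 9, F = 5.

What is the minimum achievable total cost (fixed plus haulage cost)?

Open {#1, #5}: assign each demand point to its cheapest open site.
  A→#1 7×4=28, B→#5 4×8=32, C→#1 16×2=32, D→#5 19×2=38, E→#5 9×5=45, F→#1 5×2=10
  haulage cost 185, fixed 113 → total 298.
Compare {#1, #2, #5}: haulage cost 158 + fixed 165 = 323.
Compare {#1, #3, #5}: haulage cost 158 + fixed 193 = 351.
Compare {#2, #5}: haulage cost 274 + fixed 84 = 358.
All other subsets cost ≥ 323. Minimum total cost: 298.

298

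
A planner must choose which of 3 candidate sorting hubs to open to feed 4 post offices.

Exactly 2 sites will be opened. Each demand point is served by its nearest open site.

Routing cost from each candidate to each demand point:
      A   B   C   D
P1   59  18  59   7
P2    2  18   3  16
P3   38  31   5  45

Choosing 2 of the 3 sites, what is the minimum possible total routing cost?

30

Open {P1, P2}.
  A→P2 2, B→P1 18, C→P2 3, D→P1 7  ⇒ total 30.
Compare {P2, P3}: total 39.
Compare {P1, P3}: total 68.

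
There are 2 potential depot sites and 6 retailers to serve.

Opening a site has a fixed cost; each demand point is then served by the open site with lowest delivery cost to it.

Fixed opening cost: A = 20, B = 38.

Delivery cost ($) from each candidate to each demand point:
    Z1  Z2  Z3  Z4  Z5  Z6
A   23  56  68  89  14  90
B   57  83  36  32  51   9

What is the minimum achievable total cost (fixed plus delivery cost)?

228

Open {A, B}: assign each demand point to its cheapest open site.
  Z1→A 23, Z2→A 56, Z3→B 36, Z4→B 32, Z5→A 14, Z6→B 9
  delivery cost 170, fixed 58 → total 228.
Compare {B}: delivery cost 268 + fixed 38 = 306.
Compare {A}: delivery cost 340 + fixed 20 = 360.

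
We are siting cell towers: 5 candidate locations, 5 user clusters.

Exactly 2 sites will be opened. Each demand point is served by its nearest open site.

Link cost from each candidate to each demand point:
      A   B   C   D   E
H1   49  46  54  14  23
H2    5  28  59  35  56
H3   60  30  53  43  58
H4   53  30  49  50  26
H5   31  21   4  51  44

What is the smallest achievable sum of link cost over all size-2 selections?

93

Open {H1, H5}.
  A→H5 31, B→H5 21, C→H5 4, D→H1 14, E→H1 23  ⇒ total 93.
Compare {H2, H5}: total 109.
Compare {H1, H2}: total 124.
No size-2 selection does better; minimum is 93.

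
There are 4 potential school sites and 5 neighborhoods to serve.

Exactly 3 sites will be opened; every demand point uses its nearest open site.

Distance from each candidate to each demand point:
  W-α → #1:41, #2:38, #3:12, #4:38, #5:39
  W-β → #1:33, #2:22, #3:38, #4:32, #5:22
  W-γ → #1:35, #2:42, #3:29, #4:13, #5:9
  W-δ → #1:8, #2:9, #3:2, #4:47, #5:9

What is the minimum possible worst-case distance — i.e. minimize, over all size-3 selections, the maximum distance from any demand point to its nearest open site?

Open {W-α, W-γ, W-δ}.
  Farthest demand point is #4 at distance 13 (to W-γ); all others are ≤ 13.
With {W-β, W-γ, W-δ} the worst case is 13.
With {W-α, W-β, W-δ} the worst case is 32.
No size-3 selection achieves below 13.

13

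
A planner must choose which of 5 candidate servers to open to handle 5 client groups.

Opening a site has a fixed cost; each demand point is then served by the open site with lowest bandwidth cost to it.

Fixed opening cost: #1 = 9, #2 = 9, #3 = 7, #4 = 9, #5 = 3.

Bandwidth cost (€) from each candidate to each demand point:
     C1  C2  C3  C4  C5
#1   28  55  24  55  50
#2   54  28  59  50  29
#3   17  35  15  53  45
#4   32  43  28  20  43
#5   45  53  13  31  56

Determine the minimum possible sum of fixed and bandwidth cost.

134

Open {#2, #3, #4}: assign each demand point to its cheapest open site.
  C1→#3 17, C2→#2 28, C3→#3 15, C4→#4 20, C5→#2 29
  bandwidth cost 109, fixed 25 → total 134.
Compare {#2, #3, #4, #5}: bandwidth cost 107 + fixed 28 = 135.
Compare {#2, #3, #5}: bandwidth cost 118 + fixed 19 = 137.
Compare {#2, #4, #5}: bandwidth cost 122 + fixed 21 = 143.
All other subsets cost ≥ 135. Minimum total cost: 134.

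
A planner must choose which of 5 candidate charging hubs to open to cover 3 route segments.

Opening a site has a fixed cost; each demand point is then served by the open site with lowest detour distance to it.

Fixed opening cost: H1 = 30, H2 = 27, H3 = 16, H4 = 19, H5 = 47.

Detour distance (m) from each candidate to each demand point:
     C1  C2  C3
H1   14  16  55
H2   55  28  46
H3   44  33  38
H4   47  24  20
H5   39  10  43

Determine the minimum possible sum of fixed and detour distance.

Open {H1, H4}: assign each demand point to its cheapest open site.
  C1→H1 14, C2→H1 16, C3→H4 20
  detour distance 50, fixed 49 → total 99.
Compare {H4}: detour distance 91 + fixed 19 = 110.
Compare {H1, H3}: detour distance 68 + fixed 46 = 114.
Compare {H1}: detour distance 85 + fixed 30 = 115.
All other subsets cost ≥ 110. Minimum total cost: 99.

99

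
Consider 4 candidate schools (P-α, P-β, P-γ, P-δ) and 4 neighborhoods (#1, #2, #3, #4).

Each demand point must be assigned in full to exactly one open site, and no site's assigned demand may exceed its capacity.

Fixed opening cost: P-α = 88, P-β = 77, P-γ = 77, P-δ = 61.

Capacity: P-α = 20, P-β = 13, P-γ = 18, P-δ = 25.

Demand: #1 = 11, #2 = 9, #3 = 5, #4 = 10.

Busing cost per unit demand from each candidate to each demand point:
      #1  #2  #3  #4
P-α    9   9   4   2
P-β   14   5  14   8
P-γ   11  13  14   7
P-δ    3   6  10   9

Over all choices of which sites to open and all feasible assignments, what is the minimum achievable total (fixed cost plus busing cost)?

Open {P-α, P-δ}; cheapest assignment that respects the capacities:
  P-α (cap 20, load 15): #3, #4 — cost 5×4 + 10×2 = 40
  P-δ (cap 25, load 20): #1, #2 — cost 11×3 + 9×6 = 87
  Shipping 127, fixed 149 → total 276.
  Any other capacity-feasible assignment to {P-α, P-δ} ships for at least 127.
Compare {P-α, P-β, P-δ}: its best feasible assignment gives total 344.
Compare {P-γ, P-δ}: its best feasible assignment gives total 345.
Every other set of open sites that can feasibly serve all demand totals ≥ 344 even under its best assignment. Minimum: 276.

276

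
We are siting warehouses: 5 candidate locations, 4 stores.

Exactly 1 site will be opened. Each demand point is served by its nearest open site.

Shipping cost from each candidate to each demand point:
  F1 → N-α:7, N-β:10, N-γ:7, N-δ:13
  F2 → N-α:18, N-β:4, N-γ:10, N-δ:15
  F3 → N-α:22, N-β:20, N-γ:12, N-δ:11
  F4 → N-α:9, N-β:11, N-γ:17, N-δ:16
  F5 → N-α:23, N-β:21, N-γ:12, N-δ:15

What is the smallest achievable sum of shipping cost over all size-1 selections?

Open {F1}.
  N-α→F1 7, N-β→F1 10, N-γ→F1 7, N-δ→F1 13  ⇒ total 37.
Compare {F2}: total 47.
Compare {F4}: total 53.
No size-1 selection does better; minimum is 37.

37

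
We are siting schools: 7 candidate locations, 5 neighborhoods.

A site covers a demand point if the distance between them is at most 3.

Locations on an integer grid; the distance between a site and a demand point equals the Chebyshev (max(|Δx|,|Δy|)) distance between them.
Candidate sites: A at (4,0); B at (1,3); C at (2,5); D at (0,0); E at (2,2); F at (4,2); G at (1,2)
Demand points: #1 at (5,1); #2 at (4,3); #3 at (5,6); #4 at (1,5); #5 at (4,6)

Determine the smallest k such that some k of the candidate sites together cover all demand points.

2

Coverage sets (demand points within 3 of each site):
  A: {#1, #2}
  B: {#2, #4, #5}
  C: {#2, #3, #4, #5}
  D: {}
  E: {#1, #2, #4}
  F: {#1, #2, #4}
  G: {#2, #4}
No single site covers all 5 demand points.
But {A, C} covers everything, so the minimum is 2.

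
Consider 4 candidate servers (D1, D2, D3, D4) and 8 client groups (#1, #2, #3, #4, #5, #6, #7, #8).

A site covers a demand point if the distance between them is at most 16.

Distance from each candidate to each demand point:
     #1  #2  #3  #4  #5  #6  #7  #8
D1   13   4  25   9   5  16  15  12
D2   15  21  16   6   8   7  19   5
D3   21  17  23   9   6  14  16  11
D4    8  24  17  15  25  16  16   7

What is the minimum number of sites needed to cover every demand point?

Coverage sets (demand points within 16 of each site):
  D1: {#1, #2, #4, #5, #6, #7, #8}
  D2: {#1, #3, #4, #5, #6, #8}
  D3: {#4, #5, #6, #7, #8}
  D4: {#1, #4, #6, #7, #8}
No single site covers all 8 demand points.
But {D1, D2} covers everything, so the minimum is 2.

2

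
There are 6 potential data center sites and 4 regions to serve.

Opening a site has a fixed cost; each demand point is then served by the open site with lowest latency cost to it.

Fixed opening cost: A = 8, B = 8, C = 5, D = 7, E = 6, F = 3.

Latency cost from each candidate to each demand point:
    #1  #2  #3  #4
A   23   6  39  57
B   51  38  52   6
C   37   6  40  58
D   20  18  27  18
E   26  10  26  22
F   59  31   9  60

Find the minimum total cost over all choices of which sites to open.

63

Open {A, B, F}: assign each demand point to its cheapest open site.
  #1→A 23, #2→A 6, #3→F 9, #4→B 6
  latency cost 44, fixed 19 → total 63.
Compare {B, C, D, F}: latency cost 41 + fixed 23 = 64.
Compare {A, B, D, F}: latency cost 41 + fixed 26 = 67.
Compare {B, E, F}: latency cost 51 + fixed 17 = 68.
All other subsets cost ≥ 64. Minimum total cost: 63.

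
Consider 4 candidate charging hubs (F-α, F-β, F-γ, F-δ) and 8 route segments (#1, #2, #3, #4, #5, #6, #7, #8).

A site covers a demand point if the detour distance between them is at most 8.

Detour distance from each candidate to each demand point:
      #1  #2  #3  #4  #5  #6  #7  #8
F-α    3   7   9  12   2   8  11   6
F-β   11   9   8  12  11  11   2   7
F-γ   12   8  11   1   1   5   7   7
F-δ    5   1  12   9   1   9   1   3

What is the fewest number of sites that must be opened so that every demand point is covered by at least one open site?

Coverage sets (demand points within 8 of each site):
  F-α: {#1, #2, #5, #6, #8}
  F-β: {#3, #7, #8}
  F-γ: {#2, #4, #5, #6, #7, #8}
  F-δ: {#1, #2, #5, #7, #8}
No 2 sites suffice: every size-2 union leaves at least one demand point uncovered.
But {F-α, F-β, F-γ} covers everything, so the minimum is 3.

3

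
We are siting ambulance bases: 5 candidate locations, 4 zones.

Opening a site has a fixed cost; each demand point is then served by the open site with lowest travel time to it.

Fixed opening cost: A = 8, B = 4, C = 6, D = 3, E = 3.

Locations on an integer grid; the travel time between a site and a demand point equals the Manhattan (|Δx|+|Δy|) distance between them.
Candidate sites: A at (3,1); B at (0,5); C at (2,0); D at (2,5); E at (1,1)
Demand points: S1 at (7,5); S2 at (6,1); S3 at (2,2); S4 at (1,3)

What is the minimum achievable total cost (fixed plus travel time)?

Open {D, E}: assign each demand point to its cheapest open site.
  S1→D 5, S2→E 5, S3→E 2, S4→E 2
  travel time 14, fixed 6 → total 20.
Compare {D}: travel time 19 + fixed 3 = 22.
Compare {E}: travel time 19 + fixed 3 = 22.
Compare {B, E}: travel time 16 + fixed 7 = 23.
All other subsets cost ≥ 22. Minimum total cost: 20.

20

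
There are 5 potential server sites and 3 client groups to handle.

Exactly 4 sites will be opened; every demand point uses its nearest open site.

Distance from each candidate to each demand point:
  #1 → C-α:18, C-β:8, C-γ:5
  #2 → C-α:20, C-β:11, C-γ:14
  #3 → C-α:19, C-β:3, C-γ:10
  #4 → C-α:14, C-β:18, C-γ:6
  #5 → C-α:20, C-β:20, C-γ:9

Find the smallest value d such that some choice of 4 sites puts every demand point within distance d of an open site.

14

Open {#1, #2, #3, #4}.
  Farthest demand point is C-α at distance 14 (to #4); all others are ≤ 14.
With {#1, #2, #4, #5} the worst case is 14.
With {#1, #3, #4, #5} the worst case is 14.
No size-4 selection achieves below 14.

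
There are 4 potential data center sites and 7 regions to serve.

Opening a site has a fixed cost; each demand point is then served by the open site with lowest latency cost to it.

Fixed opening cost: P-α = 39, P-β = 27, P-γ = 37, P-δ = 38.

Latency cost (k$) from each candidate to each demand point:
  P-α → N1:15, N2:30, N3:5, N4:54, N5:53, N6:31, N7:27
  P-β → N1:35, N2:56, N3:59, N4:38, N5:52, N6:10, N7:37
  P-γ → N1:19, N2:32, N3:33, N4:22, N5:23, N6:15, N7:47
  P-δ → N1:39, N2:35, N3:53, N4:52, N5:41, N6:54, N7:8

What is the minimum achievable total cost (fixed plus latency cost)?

Open {P-α, P-γ}: assign each demand point to its cheapest open site.
  N1→P-α 15, N2→P-α 30, N3→P-α 5, N4→P-γ 22, N5→P-γ 23, N6→P-γ 15, N7→P-α 27
  latency cost 137, fixed 76 → total 213.
Compare {P-γ, P-δ}: latency cost 152 + fixed 75 = 227.
Compare {P-γ}: latency cost 191 + fixed 37 = 228.
Compare {P-α, P-γ, P-δ}: latency cost 118 + fixed 114 = 232.
All other subsets cost ≥ 227. Minimum total cost: 213.

213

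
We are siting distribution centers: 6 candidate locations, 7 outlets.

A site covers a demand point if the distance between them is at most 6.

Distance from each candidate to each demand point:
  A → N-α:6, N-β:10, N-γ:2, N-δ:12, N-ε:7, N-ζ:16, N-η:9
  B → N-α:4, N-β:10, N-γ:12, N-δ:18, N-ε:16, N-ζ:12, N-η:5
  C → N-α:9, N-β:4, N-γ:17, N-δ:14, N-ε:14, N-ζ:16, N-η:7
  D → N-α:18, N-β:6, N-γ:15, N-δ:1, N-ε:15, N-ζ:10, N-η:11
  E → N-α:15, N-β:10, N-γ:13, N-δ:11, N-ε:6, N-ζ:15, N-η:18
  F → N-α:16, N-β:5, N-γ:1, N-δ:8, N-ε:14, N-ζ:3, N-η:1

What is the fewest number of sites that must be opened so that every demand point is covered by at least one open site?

4

Coverage sets (demand points within 6 of each site):
  A: {N-α, N-γ}
  B: {N-α, N-η}
  C: {N-β}
  D: {N-β, N-δ}
  E: {N-ε}
  F: {N-β, N-γ, N-ζ, N-η}
No 3 sites suffice: every size-3 union leaves at least one demand point uncovered.
But {A, D, E, F} covers everything, so the minimum is 4.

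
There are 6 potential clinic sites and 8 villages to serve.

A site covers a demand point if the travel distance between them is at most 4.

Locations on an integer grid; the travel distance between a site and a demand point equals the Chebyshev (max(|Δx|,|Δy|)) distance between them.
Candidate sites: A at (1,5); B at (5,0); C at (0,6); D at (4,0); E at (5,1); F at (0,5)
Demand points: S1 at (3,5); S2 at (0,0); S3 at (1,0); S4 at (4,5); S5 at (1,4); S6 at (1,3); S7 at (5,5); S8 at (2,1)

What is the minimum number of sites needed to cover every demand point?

Coverage sets (demand points within 4 of each site):
  A: {S1, S4, S5, S6, S7, S8}
  B: {S3, S5, S6, S8}
  C: {S1, S4, S5, S6}
  D: {S2, S3, S5, S6, S8}
  E: {S1, S3, S4, S5, S6, S7, S8}
  F: {S1, S4, S5, S6, S8}
No single site covers all 8 demand points.
But {A, D} covers everything, so the minimum is 2.

2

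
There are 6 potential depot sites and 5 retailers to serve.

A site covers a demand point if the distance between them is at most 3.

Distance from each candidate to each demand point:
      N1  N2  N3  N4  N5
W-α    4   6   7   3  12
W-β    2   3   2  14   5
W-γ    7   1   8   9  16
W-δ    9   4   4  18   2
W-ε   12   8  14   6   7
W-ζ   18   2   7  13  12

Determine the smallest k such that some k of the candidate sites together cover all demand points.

Coverage sets (demand points within 3 of each site):
  W-α: {N4}
  W-β: {N1, N2, N3}
  W-γ: {N2}
  W-δ: {N5}
  W-ε: {}
  W-ζ: {N2}
No 2 sites suffice: every size-2 union leaves at least one demand point uncovered.
But {W-α, W-β, W-δ} covers everything, so the minimum is 3.

3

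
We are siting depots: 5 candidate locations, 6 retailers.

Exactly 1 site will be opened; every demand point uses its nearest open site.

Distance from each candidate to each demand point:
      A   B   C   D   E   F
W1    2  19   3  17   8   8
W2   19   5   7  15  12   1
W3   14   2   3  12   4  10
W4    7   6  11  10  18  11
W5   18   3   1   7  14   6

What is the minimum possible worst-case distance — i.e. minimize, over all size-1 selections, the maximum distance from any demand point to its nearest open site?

14

Open {W3}.
  Farthest demand point is A at distance 14 (to W3); all others are ≤ 14.
With {W4} the worst case is 18.
With {W5} the worst case is 18.
No size-1 selection achieves below 14.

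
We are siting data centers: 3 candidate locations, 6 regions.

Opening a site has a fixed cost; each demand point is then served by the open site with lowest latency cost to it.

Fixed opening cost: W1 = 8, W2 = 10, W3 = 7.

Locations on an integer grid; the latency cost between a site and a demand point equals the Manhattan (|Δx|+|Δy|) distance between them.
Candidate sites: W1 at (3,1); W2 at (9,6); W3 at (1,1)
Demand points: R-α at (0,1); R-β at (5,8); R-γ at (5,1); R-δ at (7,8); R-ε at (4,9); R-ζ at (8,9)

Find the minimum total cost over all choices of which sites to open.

Open {W2, W3}: assign each demand point to its cheapest open site.
  R-α→W3 1, R-β→W2 6, R-γ→W3 4, R-δ→W2 4, R-ε→W2 8, R-ζ→W2 4
  latency cost 27, fixed 17 → total 44.
Compare {W1, W2}: latency cost 27 + fixed 18 = 45.
Compare {W1, W2, W3}: latency cost 25 + fixed 25 = 50.
Compare {W1}: latency cost 47 + fixed 8 = 55.
All other subsets cost ≥ 45. Minimum total cost: 44.

44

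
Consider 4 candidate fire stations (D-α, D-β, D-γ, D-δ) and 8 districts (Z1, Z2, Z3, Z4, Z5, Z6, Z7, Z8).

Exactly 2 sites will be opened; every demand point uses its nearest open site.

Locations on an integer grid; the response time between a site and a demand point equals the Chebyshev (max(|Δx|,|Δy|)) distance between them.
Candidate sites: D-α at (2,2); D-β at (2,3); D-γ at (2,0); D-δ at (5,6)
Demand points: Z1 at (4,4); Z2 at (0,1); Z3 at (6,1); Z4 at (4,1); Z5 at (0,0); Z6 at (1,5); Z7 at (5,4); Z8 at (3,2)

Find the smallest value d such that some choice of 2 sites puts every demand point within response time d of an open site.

4

Open {D-α, D-β}.
  Farthest demand point is Z3 at response time 4 (to D-α); all others are ≤ 4.
With {D-α, D-γ} the worst case is 4.
With {D-α, D-δ} the worst case is 4.
No size-2 selection achieves below 4.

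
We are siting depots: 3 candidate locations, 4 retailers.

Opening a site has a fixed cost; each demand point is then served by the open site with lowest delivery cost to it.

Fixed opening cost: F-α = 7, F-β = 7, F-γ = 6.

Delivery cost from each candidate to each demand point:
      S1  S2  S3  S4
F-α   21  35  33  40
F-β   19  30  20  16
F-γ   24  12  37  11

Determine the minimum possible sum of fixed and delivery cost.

75

Open {F-β, F-γ}: assign each demand point to its cheapest open site.
  S1→F-β 19, S2→F-γ 12, S3→F-β 20, S4→F-γ 11
  delivery cost 62, fixed 13 → total 75.
Compare {F-α, F-β, F-γ}: delivery cost 62 + fixed 20 = 82.
Compare {F-γ}: delivery cost 84 + fixed 6 = 90.
Compare {F-α, F-γ}: delivery cost 77 + fixed 13 = 90.
All other subsets cost ≥ 82. Minimum total cost: 75.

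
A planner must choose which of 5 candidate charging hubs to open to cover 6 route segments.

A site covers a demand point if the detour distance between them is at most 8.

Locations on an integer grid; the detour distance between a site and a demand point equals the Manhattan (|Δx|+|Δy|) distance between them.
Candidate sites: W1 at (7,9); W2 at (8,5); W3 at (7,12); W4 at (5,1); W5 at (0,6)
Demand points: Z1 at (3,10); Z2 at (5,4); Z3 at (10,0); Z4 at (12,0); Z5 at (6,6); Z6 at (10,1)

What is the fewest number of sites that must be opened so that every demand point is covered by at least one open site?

2

Coverage sets (demand points within 8 of each site):
  W1: {Z1, Z2, Z5}
  W2: {Z2, Z3, Z5, Z6}
  W3: {Z1, Z5}
  W4: {Z2, Z3, Z4, Z5, Z6}
  W5: {Z1, Z2, Z5}
No single site covers all 6 demand points.
But {W1, W4} covers everything, so the minimum is 2.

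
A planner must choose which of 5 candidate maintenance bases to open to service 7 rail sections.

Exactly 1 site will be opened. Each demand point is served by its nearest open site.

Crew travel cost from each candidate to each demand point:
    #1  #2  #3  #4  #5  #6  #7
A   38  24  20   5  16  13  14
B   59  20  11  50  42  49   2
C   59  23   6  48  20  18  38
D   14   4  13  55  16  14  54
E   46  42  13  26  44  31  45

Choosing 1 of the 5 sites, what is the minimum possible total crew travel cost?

130

Open {A}.
  #1→A 38, #2→A 24, #3→A 20, #4→A 5, #5→A 16, #6→A 13, #7→A 14  ⇒ total 130.
Compare {D}: total 170.
Compare {C}: total 212.
No size-1 selection does better; minimum is 130.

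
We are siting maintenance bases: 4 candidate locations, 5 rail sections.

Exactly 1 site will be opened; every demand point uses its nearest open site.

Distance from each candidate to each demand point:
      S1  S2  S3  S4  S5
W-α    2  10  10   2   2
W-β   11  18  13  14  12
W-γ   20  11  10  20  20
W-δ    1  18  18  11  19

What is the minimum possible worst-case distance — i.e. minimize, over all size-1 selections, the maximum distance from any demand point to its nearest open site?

10

Open {W-α}.
  Farthest demand point is S2 at distance 10 (to W-α); all others are ≤ 10.
With {W-β} the worst case is 18.
With {W-δ} the worst case is 19.
No size-1 selection achieves below 10.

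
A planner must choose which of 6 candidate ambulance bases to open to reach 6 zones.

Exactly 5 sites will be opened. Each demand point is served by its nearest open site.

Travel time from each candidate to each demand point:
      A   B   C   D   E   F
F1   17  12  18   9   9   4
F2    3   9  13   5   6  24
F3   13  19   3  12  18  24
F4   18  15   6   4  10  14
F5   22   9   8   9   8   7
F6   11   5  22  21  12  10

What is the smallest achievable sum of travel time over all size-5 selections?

25

Open {F1, F2, F3, F4, F6}.
  A→F2 3, B→F6 5, C→F3 3, D→F4 4, E→F2 6, F→F1 4  ⇒ total 25.
Compare {F1, F2, F3, F5, F6}: total 26.
Compare {F1, F2, F4, F5, F6}: total 28.
No size-5 selection does better; minimum is 25.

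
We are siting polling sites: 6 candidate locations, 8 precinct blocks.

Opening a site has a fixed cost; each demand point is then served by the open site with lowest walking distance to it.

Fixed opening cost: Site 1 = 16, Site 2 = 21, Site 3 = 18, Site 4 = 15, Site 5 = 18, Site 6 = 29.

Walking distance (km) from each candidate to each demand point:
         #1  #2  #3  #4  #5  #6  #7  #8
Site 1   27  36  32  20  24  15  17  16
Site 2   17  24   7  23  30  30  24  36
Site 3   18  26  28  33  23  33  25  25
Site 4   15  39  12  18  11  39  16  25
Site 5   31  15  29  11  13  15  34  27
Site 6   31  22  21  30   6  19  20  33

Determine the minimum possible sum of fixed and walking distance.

Open {Site 4, Site 5}: assign each demand point to its cheapest open site.
  #1→Site 4 15, #2→Site 5 15, #3→Site 4 12, #4→Site 5 11, #5→Site 4 11, #6→Site 5 15, #7→Site 4 16, #8→Site 4 25
  walking distance 120, fixed 33 → total 153.
Compare {Site 1, Site 4, Site 5}: walking distance 111 + fixed 49 = 160.
Compare {Site 1, Site 2, Site 5}: walking distance 111 + fixed 55 = 166.
Compare {Site 2, Site 5}: walking distance 129 + fixed 39 = 168.
All other subsets cost ≥ 160. Minimum total cost: 153.

153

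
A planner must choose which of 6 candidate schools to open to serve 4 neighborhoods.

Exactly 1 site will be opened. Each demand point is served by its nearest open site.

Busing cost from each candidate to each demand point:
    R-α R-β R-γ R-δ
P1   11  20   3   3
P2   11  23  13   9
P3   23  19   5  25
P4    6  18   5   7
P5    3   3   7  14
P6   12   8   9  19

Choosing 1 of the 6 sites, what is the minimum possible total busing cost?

27

Open {P5}.
  R-α→P5 3, R-β→P5 3, R-γ→P5 7, R-δ→P5 14  ⇒ total 27.
Compare {P4}: total 36.
Compare {P1}: total 37.
No size-1 selection does better; minimum is 27.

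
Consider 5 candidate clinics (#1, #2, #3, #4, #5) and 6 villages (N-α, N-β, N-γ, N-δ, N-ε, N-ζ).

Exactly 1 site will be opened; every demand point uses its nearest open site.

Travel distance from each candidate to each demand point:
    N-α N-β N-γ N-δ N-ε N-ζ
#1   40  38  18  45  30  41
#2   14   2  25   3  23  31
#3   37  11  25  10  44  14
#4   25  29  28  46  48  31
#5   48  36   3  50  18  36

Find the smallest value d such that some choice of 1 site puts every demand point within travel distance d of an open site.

31

Open {#2}.
  Farthest demand point is N-ζ at travel distance 31 (to #2); all others are ≤ 31.
With {#3} the worst case is 44.
With {#1} the worst case is 45.
No size-1 selection achieves below 31.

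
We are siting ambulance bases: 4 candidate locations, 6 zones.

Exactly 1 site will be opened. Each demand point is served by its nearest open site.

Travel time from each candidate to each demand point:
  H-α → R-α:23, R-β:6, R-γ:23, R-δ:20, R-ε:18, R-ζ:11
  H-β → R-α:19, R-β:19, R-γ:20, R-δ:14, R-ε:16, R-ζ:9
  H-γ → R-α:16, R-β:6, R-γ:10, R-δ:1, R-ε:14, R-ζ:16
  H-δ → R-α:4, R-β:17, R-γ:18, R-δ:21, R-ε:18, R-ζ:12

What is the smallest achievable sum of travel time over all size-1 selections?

Open {H-γ}.
  R-α→H-γ 16, R-β→H-γ 6, R-γ→H-γ 10, R-δ→H-γ 1, R-ε→H-γ 14, R-ζ→H-γ 16  ⇒ total 63.
Compare {H-δ}: total 90.
Compare {H-β}: total 97.
No size-1 selection does better; minimum is 63.

63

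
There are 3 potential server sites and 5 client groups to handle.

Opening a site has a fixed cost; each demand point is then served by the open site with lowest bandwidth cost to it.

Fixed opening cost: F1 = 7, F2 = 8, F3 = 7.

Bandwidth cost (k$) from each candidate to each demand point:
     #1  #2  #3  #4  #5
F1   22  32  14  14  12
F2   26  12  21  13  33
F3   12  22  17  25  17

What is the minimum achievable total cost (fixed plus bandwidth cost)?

85

Open {F1, F2, F3}: assign each demand point to its cheapest open site.
  #1→F3 12, #2→F2 12, #3→F1 14, #4→F2 13, #5→F1 12
  bandwidth cost 63, fixed 22 → total 85.
Compare {F2, F3}: bandwidth cost 71 + fixed 15 = 86.
Compare {F1, F2}: bandwidth cost 73 + fixed 15 = 88.
Compare {F1, F3}: bandwidth cost 74 + fixed 14 = 88.
All other subsets cost ≥ 86. Minimum total cost: 85.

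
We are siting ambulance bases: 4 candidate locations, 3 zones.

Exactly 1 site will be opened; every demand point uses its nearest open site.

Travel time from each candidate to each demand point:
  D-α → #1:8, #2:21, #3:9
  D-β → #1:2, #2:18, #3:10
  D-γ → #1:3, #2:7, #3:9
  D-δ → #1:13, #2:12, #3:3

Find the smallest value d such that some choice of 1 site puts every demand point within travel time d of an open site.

9

Open {D-γ}.
  Farthest demand point is #3 at travel time 9 (to D-γ); all others are ≤ 9.
With {D-δ} the worst case is 13.
With {D-β} the worst case is 18.
No size-1 selection achieves below 9.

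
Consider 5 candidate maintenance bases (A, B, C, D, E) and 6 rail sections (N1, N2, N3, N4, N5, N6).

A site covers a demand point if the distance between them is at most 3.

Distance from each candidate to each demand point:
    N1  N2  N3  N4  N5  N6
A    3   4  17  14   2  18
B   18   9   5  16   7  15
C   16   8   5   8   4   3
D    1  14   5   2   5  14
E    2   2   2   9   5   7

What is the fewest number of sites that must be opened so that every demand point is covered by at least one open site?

Coverage sets (demand points within 3 of each site):
  A: {N1, N5}
  B: {}
  C: {N6}
  D: {N1, N4}
  E: {N1, N2, N3}
No 3 sites suffice: every size-3 union leaves at least one demand point uncovered.
But {A, C, D, E} covers everything, so the minimum is 4.

4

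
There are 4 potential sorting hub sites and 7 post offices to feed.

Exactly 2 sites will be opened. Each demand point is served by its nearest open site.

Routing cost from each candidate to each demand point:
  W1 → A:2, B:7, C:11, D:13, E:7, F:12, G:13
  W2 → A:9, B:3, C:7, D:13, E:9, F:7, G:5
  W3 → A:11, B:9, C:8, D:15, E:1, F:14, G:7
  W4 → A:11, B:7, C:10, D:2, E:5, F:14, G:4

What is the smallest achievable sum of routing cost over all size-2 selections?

37

Open {W2, W4}.
  A→W2 9, B→W2 3, C→W2 7, D→W4 2, E→W4 5, F→W2 7, G→W4 4  ⇒ total 37.
Compare {W1, W4}: total 42.
Compare {W1, W2}: total 44.
No size-2 selection does better; minimum is 37.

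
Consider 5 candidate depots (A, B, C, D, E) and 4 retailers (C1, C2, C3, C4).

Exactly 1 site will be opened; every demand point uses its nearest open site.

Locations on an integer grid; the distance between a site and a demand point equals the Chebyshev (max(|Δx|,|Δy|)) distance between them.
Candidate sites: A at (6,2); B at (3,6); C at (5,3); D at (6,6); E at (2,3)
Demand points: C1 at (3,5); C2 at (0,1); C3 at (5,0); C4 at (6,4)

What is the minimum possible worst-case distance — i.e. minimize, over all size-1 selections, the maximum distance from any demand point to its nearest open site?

4

Open {E}.
  Farthest demand point is C4 at distance 4 (to E); all others are ≤ 4.
With {C} the worst case is 5.
With {A} the worst case is 6.
No size-1 selection achieves below 4.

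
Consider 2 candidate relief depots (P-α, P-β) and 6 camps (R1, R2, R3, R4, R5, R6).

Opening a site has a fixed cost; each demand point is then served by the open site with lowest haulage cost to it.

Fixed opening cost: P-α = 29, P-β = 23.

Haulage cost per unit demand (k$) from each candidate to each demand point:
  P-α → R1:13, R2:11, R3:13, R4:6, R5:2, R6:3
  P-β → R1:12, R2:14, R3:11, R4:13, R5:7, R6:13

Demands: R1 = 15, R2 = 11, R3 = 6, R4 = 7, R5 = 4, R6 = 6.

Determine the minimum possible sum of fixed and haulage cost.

Open {P-α, P-β}: assign each demand point to its cheapest open site.
  R1→P-β 15×12=180, R2→P-α 11×11=121, R3→P-β 6×11=66, R4→P-α 7×6=42, R5→P-α 4×2=8, R6→P-α 6×3=18
  haulage cost 435, fixed 52 → total 487.
Compare {P-α}: haulage cost 462 + fixed 29 = 491.
Compare {P-β}: haulage cost 597 + fixed 23 = 620.

487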